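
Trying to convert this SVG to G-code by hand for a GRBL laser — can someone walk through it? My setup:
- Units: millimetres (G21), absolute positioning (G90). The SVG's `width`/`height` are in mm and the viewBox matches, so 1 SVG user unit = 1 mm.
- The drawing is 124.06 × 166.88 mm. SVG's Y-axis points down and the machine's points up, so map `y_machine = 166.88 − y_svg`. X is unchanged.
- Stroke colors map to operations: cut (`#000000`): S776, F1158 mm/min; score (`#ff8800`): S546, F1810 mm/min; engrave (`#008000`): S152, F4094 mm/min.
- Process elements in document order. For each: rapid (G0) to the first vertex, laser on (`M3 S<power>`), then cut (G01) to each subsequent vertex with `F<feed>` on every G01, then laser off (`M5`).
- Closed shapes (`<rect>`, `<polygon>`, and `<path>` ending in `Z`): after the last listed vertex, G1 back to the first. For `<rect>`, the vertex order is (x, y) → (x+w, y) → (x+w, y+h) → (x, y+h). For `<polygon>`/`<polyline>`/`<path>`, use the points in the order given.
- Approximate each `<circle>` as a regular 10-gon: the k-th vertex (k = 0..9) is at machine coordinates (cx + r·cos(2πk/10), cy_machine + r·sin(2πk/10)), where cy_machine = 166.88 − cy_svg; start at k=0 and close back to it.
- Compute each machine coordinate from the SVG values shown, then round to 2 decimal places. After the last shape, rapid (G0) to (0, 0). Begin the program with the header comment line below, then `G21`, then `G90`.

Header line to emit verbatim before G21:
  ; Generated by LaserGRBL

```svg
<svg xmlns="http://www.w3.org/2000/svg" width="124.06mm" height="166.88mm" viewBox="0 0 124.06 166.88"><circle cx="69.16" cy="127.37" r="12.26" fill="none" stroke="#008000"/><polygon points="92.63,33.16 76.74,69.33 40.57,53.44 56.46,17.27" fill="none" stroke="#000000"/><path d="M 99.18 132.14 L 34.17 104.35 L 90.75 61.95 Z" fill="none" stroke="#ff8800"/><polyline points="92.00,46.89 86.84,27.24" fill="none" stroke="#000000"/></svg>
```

viewBox `0 0 124.06 166.88` with mm width/height → 1 unit = 1 mm. Flip: y_m = 166.88 − y_svg.

**Shape 1** — `<circle>` circle, stroke `#008000` → engrave (S152, F4094). Machine vertices: (81.42,39.51) → (79.08,46.72) → (72.95,51.17) → (65.37,51.17) → (59.24,46.72) → (56.90,39.51) → (59.24,32.30) → (65.37,27.85) → (72.95,27.85) → (79.08,32.30) → (81.42,39.51). Closed: final G1 returns to the first vertex.

**Shape 2** — `<polygon>` regular polygon, stroke `#000000` → cut (S776, F1158). Machine vertices: (92.63,133.72) → (76.74,97.55) → (40.57,113.44) → (56.46,149.61) → (92.63,133.72). Closed: final G1 returns to the first vertex.

**Shape 3** — `<path>` regular polygon, stroke `#ff8800` → score (S546, F1810). Machine vertices: (99.18,34.74) → (34.17,62.53) → (90.75,104.93) → (99.18,34.74). Closed: final G1 returns to the first vertex.

**Shape 4** — `<polyline>` line segment, stroke `#000000` → cut (S776, F1158). Machine vertices: (92.00,119.99) → (86.84,139.64). Open path.

; Generated by LaserGRBL
G21
G90
G0 X81.42 Y39.51
M3 S152
G01 X79.08 Y46.72 F4094
G01 X72.95 Y51.17 F4094
G01 X65.37 Y51.17 F4094
G01 X59.24 Y46.72 F4094
G01 X56.90 Y39.51 F4094
G01 X59.24 Y32.30 F4094
G01 X65.37 Y27.85 F4094
G01 X72.95 Y27.85 F4094
G01 X79.08 Y32.30 F4094
G01 X81.42 Y39.51 F4094
M5
G0 X92.63 Y133.72
M3 S776
G01 X76.74 Y97.55 F1158
G01 X40.57 Y113.44 F1158
G01 X56.46 Y149.61 F1158
G01 X92.63 Y133.72 F1158
M5
G0 X99.18 Y34.74
M3 S546
G01 X34.17 Y62.53 F1810
G01 X90.75 Y104.93 F1810
G01 X99.18 Y34.74 F1810
M5
G0 X92.00 Y119.99
M3 S776
G01 X86.84 Y139.64 F1158
M5
G0 X0.00 Y0.00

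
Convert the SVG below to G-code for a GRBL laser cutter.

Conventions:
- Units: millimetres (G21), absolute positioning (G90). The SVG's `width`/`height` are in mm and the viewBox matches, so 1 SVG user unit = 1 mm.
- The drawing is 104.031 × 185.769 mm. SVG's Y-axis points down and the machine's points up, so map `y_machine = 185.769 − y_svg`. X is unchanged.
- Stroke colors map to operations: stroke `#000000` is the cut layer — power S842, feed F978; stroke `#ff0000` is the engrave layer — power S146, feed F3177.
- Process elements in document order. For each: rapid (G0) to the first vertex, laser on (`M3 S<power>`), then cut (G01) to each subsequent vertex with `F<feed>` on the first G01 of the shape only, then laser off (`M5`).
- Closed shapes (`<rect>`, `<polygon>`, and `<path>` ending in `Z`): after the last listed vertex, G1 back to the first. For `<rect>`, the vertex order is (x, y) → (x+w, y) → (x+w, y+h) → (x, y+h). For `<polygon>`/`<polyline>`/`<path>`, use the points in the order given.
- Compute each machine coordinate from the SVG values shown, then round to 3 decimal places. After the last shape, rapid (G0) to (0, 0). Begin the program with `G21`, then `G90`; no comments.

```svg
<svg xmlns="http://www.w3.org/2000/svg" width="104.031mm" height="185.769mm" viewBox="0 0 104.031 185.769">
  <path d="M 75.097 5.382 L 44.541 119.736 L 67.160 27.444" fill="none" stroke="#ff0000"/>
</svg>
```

Since the viewBox matches the mm dimensions, user units are millimetres directly. The only transform is the Y-flip y_m = 185.769 − y_svg.

Shape 1 is a open polyline drawn with `<path>`. Its stroke #ff0000 means engrave at S146, F3177. After flipping Y the toolpath is (75.097,180.387) → (44.541,66.033) → (67.160,158.325).

G21
G90
G0 X75.097 Y180.387
M3 S146
G01 X44.541 Y66.033 F3177
G01 X67.160 Y158.325
M5
G0 X0.000 Y0.000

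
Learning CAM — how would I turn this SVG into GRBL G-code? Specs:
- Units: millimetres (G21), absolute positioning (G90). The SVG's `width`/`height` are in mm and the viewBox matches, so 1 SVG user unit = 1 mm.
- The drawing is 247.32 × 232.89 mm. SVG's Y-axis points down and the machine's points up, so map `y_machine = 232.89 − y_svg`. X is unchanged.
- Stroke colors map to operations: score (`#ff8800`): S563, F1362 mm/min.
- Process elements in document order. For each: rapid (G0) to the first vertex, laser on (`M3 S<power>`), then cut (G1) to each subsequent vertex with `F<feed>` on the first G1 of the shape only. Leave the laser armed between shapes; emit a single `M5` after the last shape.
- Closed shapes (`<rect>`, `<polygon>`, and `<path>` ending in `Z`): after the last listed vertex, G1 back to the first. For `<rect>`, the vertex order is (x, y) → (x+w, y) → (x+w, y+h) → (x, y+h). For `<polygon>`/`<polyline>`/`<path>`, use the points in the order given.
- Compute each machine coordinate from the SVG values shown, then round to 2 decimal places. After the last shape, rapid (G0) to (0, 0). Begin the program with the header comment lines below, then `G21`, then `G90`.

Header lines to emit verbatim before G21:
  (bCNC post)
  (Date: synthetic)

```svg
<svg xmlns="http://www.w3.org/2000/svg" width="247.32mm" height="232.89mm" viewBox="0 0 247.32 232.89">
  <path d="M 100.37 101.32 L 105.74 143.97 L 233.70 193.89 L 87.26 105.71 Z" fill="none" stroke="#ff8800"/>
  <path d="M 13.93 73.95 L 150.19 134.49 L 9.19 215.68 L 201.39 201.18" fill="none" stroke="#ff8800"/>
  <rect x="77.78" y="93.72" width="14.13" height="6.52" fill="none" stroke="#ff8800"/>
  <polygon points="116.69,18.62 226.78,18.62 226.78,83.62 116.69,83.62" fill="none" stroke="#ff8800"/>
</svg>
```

(bCNC post)
(Date: synthetic)
G21
G90
G0 X100.37 Y131.57
M3 S563
G1 X105.74 Y88.92 F1362
G1 X233.70 Y39.00
G1 X87.26 Y127.18
G1 X100.37 Y131.57
G0 X13.93 Y158.94
M3 S563
G1 X150.19 Y98.40 F1362
G1 X9.19 Y17.21
G1 X201.39 Y31.71
G0 X77.78 Y139.17
M3 S563
G1 X91.91 Y139.17 F1362
G1 X91.91 Y132.65
G1 X77.78 Y132.65
G1 X77.78 Y139.17
G0 X116.69 Y214.27
M3 S563
G1 X226.78 Y214.27 F1362
G1 X226.78 Y149.27
G1 X116.69 Y149.27
G1 X116.69 Y214.27
M5
G0 X0.00 Y0.00

viewBox `0 0 247.32 232.89` with mm width/height → 1 unit = 1 mm. Flip: y_m = 232.89 − y_svg.

**Shape 1** — `<path>` closed polygon, stroke `#ff8800` → score (S563, F1362). Machine vertices: (100.37,131.57) → (105.74,88.92) → (233.70,39.00) → (87.26,127.18) → (100.37,131.57). Closed: final G1 returns to the first vertex.

**Shape 2** — `<path>` open polyline, stroke `#ff8800` → score (S563, F1362). Machine vertices: (13.93,158.94) → (150.19,98.40) → (9.19,17.21) → (201.39,31.71). Open path.

**Shape 3** — `<rect>` rectangle, stroke `#ff8800` → score (S563, F1362). Machine vertices: (77.78,139.17) → (91.91,139.17) → (91.91,132.65) → (77.78,132.65) → (77.78,139.17). Closed: final G1 returns to the first vertex.

**Shape 4** — `<polygon>` rectangle, stroke `#ff8800` → score (S563, F1362). Machine vertices: (116.69,214.27) → (226.78,214.27) → (226.78,149.27) → (116.69,149.27) → (116.69,214.27). Closed: final G1 returns to the first vertex.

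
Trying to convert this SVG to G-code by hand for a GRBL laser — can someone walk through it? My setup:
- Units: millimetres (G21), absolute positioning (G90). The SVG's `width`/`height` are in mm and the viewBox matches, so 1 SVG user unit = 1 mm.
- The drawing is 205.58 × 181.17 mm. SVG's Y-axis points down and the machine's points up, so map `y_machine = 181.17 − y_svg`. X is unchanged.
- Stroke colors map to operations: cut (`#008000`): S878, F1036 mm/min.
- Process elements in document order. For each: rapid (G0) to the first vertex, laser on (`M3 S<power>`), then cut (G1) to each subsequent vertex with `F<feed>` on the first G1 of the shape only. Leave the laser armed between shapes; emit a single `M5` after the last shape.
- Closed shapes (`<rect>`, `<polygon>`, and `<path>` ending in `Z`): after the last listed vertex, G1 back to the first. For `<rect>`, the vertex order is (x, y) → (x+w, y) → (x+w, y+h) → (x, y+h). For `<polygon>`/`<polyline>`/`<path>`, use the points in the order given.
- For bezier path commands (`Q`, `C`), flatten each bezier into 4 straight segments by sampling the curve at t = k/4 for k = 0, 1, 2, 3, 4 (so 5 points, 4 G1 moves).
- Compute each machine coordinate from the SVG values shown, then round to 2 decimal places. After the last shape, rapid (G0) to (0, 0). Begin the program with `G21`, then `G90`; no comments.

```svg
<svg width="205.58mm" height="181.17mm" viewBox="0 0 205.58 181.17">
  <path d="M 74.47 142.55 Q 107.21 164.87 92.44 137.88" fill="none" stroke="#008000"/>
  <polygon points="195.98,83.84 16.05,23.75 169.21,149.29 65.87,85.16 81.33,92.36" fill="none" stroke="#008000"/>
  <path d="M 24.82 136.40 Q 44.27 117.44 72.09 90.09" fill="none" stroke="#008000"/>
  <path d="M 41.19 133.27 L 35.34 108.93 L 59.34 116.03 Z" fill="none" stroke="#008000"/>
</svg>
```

G21
G90
G0 X74.47 Y38.62
M3 S878
G1 X87.87 Y30.54 F1036
G1 X95.33 Y28.63
G1 X96.86 Y32.88
G1 X92.44 Y43.29
G0 X195.98 Y97.33
M3 S878
G1 X16.05 Y157.42 F1036
G1 X169.21 Y31.88
G1 X65.87 Y96.01
G1 X81.33 Y88.81
G1 X195.98 Y97.33
G0 X24.82 Y44.77
M3 S878
G1 X35.07 Y54.77 F1036
G1 X46.36 Y65.83
G1 X58.70 Y77.93
G1 X72.09 Y91.08
G0 X41.19 Y47.90
M3 S878
G1 X35.34 Y72.24 F1036
G1 X59.34 Y65.14
G1 X41.19 Y47.90
M5
G0 X0.00 Y0.00

1 u = 1 mm; y_m = 181.17 − y.

[1] `<path>` quadratic bezier, #008000→cut S878 F1036: (74.47,38.62) → (87.87,30.54) → (95.33,28.63) → (96.86,32.88) → (92.44,43.29)

[2] `<polygon>` closed polygon, #008000→cut S878 F1036: (195.98,97.33) → (16.05,157.42) → (169.21,31.88) → (65.87,96.01) → (81.33,88.81) → (195.98,97.33) (closed)

[3] `<path>` quadratic bezier, #008000→cut S878 F1036: (24.82,44.77) → (35.07,54.77) → (46.36,65.83) → (58.70,77.93) → (72.09,91.08)

[4] `<path>` regular polygon, #008000→cut S878 F1036: (41.19,47.90) → (35.34,72.24) → (59.34,65.14) → (41.19,47.90) (closed)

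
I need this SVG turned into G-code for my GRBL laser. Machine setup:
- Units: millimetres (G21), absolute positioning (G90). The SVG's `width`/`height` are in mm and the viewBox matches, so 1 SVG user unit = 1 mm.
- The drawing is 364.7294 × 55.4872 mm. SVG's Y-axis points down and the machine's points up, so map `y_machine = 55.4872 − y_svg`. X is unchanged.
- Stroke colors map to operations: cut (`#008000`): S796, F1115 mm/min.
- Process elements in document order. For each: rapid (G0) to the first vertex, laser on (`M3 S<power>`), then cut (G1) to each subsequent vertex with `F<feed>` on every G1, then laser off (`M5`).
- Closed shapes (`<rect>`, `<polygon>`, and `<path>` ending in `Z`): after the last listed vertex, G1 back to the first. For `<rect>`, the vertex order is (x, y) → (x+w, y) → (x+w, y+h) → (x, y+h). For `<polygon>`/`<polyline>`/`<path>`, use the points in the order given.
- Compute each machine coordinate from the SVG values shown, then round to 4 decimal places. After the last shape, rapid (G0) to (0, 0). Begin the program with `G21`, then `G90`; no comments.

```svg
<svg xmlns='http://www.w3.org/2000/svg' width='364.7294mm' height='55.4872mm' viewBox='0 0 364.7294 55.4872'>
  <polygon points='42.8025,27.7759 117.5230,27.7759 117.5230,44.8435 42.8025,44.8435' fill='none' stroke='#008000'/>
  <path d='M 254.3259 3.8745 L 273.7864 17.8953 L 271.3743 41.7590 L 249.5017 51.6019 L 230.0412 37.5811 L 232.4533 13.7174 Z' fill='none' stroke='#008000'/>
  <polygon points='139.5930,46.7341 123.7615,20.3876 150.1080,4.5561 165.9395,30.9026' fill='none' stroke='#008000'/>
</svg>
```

Since the viewBox matches the mm dimensions, user units are millimetres directly. The only transform is the Y-flip y_m = 55.4872 − y_svg.

Shape 1 is a rectangle drawn with `<polygon>`. Its stroke #008000 means cut at S796, F1115. After flipping Y the toolpath is (42.8025,27.7113) → (117.5230,27.7113) → (117.5230,10.6437) → (42.8025,10.6437) → (42.8025,27.7113), returning to the start.

Shape 2 is a regular polygon drawn with `<path>`. Its stroke #008000 means cut at S796, F1115. After flipping Y the toolpath is (254.3259,51.6127) → (273.7864,37.5919) → (271.3743,13.7282) → (249.5017,3.8853) → (230.0412,17.9061) → (232.4533,41.7698) → (254.3259,51.6127), returning to the start.

Shape 3 is a regular polygon drawn with `<polygon>`. Its stroke #008000 means cut at S796, F1115. After flipping Y the toolpath is (139.5930,8.7531) → (123.7615,35.0996) → (150.1080,50.9311) → (165.9395,24.5846) → (139.5930,8.7531), returning to the start.

G21
G90
G0 X42.8025 Y27.7113
M3 S796
G1 X117.5230 Y27.7113 F1115
G1 X117.5230 Y10.6437 F1115
G1 X42.8025 Y10.6437 F1115
G1 X42.8025 Y27.7113 F1115
M5
G0 X254.3259 Y51.6127
M3 S796
G1 X273.7864 Y37.5919 F1115
G1 X271.3743 Y13.7282 F1115
G1 X249.5017 Y3.8853 F1115
G1 X230.0412 Y17.9061 F1115
G1 X232.4533 Y41.7698 F1115
G1 X254.3259 Y51.6127 F1115
M5
G0 X139.5930 Y8.7531
M3 S796
G1 X123.7615 Y35.0996 F1115
G1 X150.1080 Y50.9311 F1115
G1 X165.9395 Y24.5846 F1115
G1 X139.5930 Y8.7531 F1115
M5
G0 X0.0000 Y0.0000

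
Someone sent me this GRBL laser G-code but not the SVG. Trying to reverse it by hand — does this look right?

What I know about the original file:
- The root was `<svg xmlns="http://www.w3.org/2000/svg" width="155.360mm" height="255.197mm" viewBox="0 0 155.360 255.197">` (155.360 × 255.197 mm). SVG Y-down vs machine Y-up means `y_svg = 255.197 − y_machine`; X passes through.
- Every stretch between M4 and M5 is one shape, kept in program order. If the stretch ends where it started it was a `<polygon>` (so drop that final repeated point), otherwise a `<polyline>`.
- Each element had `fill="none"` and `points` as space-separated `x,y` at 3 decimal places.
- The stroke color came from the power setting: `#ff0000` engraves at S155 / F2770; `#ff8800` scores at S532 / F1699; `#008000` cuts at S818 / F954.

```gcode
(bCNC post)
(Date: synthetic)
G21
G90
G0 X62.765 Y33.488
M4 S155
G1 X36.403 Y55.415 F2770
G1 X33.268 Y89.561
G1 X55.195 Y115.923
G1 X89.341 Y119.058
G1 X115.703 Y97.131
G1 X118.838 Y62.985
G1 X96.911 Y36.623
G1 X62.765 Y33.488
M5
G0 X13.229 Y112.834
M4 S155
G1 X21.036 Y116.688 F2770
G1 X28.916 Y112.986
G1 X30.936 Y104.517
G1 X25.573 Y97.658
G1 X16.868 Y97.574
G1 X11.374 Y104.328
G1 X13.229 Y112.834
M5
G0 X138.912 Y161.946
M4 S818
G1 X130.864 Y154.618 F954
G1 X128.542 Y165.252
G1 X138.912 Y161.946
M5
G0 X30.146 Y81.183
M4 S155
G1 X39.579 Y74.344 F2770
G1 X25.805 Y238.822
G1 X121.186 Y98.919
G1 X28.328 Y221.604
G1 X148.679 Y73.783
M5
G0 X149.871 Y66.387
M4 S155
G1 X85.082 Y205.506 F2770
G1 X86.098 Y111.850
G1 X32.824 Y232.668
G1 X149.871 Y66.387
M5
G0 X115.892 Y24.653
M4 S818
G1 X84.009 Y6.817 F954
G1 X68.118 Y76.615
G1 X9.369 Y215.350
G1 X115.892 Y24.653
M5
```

<svg xmlns="http://www.w3.org/2000/svg" width="155.360mm" height="255.197mm" viewBox="0 0 155.360 255.197">
  <polygon points="62.765,221.709 36.403,199.782 33.268,165.636 55.195,139.274 89.341,136.139 115.703,158.066 118.838,192.212 96.911,218.574" fill="none" stroke="#ff0000"/>
  <polygon points="13.229,142.363 21.036,138.509 28.916,142.211 30.936,150.680 25.573,157.539 16.868,157.623 11.374,150.869" fill="none" stroke="#ff0000"/>
  <polygon points="138.912,93.251 130.864,100.579 128.542,89.945" fill="none" stroke="#008000"/>
  <polyline points="30.146,174.014 39.579,180.853 25.805,16.375 121.186,156.278 28.328,33.593 148.679,181.414" fill="none" stroke="#ff0000"/>
  <polygon points="149.871,188.810 85.082,49.691 86.098,143.347 32.824,22.529" fill="none" stroke="#ff0000"/>
  <polygon points="115.892,230.544 84.009,248.380 68.118,178.582 9.369,39.847" fill="none" stroke="#008000"/>
</svg>

Each laser-on run becomes one SVG element. Flip Y back into SVG space with y_svg = 255.197 − y_machine.

Run 1: power S155 maps to stroke `#ff0000` (engrave). The run returns to its start, so emit a `<polygon>` with points (Y-flipped): 62.765,221.709 36.403,199.782 33.268,165.636 55.195,139.274 89.341,136.139 115.703,158.066 118.838,192.212 96.911,218.574.

Run 2: the run's S155 means `#ff0000` (engrave). The run returns to its start, so emit a `<polygon>` with points (Y-flipped): 13.229,142.363 21.036,138.509 28.916,142.211 30.936,150.680 25.573,157.539 16.868,157.623 11.374,150.869.

Run 3: power S818 maps to stroke `#008000` (cut). The run returns to its start, so emit a `<polygon>` with points (Y-flipped): 138.912,93.251 130.864,100.579 128.542,89.945.

Run 4: the run's S155 means `#ff0000` (engrave). The run is open, so emit a `<polyline>` with points (Y-flipped): 30.146,174.014 39.579,180.853 25.805,16.375 121.186,156.278 28.328,33.593 148.679,181.414.

Run 5: the run's S155 means `#ff0000` (engrave). The run returns to its start, so emit a `<polygon>` with points (Y-flipped): 149.871,188.810 85.082,49.691 86.098,143.347 32.824,22.529.

Run 6: the run's S818 means `#008000` (cut). The run returns to its start, so emit a `<polygon>` with points (Y-flipped): 115.892,230.544 84.009,248.380 68.118,178.582 9.369,39.847.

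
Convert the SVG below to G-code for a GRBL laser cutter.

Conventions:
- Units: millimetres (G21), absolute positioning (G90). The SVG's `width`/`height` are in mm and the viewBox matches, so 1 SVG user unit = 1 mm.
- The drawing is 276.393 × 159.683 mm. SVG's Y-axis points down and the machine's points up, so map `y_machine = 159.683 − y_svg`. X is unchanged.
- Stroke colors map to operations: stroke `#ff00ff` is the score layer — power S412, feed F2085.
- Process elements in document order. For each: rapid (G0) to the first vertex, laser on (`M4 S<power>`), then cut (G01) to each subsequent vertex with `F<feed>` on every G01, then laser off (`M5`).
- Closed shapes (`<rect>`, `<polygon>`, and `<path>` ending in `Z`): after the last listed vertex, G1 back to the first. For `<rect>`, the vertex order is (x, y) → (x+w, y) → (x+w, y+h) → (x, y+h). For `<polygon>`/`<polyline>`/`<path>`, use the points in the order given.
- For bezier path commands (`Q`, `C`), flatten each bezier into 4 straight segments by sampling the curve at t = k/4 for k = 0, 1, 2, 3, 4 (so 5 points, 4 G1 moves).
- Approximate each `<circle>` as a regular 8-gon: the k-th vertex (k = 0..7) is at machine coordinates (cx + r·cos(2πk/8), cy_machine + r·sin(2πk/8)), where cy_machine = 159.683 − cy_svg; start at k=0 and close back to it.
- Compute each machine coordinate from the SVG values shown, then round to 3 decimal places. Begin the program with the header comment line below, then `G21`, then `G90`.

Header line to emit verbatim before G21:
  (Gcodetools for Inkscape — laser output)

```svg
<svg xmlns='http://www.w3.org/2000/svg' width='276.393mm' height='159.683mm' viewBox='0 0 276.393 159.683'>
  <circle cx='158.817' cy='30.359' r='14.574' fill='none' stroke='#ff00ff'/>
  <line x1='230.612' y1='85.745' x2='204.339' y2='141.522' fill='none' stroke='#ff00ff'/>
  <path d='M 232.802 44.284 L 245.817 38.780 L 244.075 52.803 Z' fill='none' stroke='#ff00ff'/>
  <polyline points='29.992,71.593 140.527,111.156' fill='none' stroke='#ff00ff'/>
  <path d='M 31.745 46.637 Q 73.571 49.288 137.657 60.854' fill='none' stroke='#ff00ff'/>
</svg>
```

(Gcodetools for Inkscape — laser output)
G21
G90
G0 X173.391 Y129.324
M4 S412
G01 X169.122 Y139.629 F2085
G01 X158.817 Y143.898 F2085
G01 X148.512 Y139.629 F2085
G01 X144.243 Y129.324 F2085
G01 X148.512 Y119.019 F2085
G01 X158.817 Y114.750 F2085
G01 X169.122 Y119.019 F2085
G01 X173.391 Y129.324 F2085
M5
G0 X230.612 Y73.938
M4 S412
G01 X204.339 Y18.161 F2085
M5
G0 X232.802 Y115.399
M4 S412
G01 X245.817 Y120.903 F2085
G01 X244.075 Y106.880 F2085
G01 X232.802 Y115.399 F2085
M5
G0 X29.992 Y88.090
M4 S412
G01 X140.527 Y48.527 F2085
M5
G0 X31.745 Y113.046
M4 S412
G01 X54.049 Y111.163 F2085
G01 X79.136 Y108.166 F2085
G01 X107.005 Y104.055 F2085
G01 X137.657 Y98.829 F2085
M5

viewBox `0 0 276.393 159.683` with mm width/height → 1 unit = 1 mm. Flip: y_m = 159.683 − y_svg.

**Shape 1** — `<circle>` circle, stroke `#ff00ff` → score (S412, F2085). Machine vertices: (173.391,129.324) → (169.122,139.629) → (158.817,143.898) → (148.512,139.629) → (144.243,129.324) → (148.512,119.019) → (158.817,114.750) → (169.122,119.019) → (173.391,129.324). Closed: final G1 returns to the first vertex.

**Shape 2** — `<line>` line segment, stroke `#ff00ff` → score (S412, F2085). Machine vertices: (230.612,73.938) → (204.339,18.161). Open path.

**Shape 3** — `<path>` regular polygon, stroke `#ff00ff` → score (S412, F2085). Machine vertices: (232.802,115.399) → (245.817,120.903) → (244.075,106.880) → (232.802,115.399). Closed: final G1 returns to the first vertex.

**Shape 4** — `<polyline>` line segment, stroke `#ff00ff` → score (S412, F2085). Machine vertices: (29.992,88.090) → (140.527,48.527). Open path.

**Shape 5** — `<path>` quadratic bezier, stroke `#ff00ff` → score (S412, F2085). Control points (SVG): P0=(31.745,46.637), P1=(73.571,49.288), P2=(137.657,60.854); sampled at t=k/4. Machine vertices: (31.745,113.046) → (54.049,111.163) → (79.136,108.166) → (107.005,104.055) → (137.657,98.829). Open path.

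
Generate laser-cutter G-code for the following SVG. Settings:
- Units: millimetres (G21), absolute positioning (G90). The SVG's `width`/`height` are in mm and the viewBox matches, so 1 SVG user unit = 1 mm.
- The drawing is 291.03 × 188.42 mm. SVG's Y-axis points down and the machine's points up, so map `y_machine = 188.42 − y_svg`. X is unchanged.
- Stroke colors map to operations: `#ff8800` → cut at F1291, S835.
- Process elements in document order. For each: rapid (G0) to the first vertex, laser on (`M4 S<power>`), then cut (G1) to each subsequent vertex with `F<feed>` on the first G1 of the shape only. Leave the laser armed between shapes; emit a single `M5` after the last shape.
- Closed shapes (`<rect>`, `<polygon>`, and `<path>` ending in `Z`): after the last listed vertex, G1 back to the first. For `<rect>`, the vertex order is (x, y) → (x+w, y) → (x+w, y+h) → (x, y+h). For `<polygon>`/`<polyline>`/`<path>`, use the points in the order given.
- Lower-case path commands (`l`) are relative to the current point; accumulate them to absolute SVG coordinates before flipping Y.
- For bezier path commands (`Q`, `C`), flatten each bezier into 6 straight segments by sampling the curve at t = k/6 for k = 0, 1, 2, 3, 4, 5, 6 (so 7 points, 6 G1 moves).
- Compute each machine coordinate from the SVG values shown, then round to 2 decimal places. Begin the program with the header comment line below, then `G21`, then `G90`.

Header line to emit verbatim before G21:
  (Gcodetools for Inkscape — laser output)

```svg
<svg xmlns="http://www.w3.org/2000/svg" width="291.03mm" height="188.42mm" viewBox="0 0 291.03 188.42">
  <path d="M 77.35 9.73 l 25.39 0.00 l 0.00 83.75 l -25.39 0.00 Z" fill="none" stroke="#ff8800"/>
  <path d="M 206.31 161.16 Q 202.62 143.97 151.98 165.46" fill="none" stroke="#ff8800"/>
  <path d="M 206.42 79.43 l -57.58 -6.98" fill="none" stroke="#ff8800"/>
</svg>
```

viewBox `0 0 291.03 188.42` with mm width/height → 1 unit = 1 mm. Flip: y_m = 188.42 − y_svg.

**Shape 1** — `<path>` rectangle, stroke `#ff8800` → cut (S835, F1291). Machine vertices: (77.35,178.69) → (102.74,178.69) → (102.74,94.94) → (77.35,94.94) → (77.35,178.69). Closed: final G1 returns to the first vertex.

**Shape 2** — `<path>` quadratic bezier, stroke `#ff8800` → cut (S835, F1291). Control points (SVG): P0=(206.31,161.16), P1=(202.62,143.97), P2=(151.98,165.46); sampled at t=k/6. Machine vertices: (206.31,27.26) → (203.78,31.92) → (198.63,34.42) → (190.88,34.78) → (180.52,32.99) → (167.56,29.05) → (151.98,22.96). Open path.

**Shape 3** — `<path>` line segment, stroke `#ff8800` → cut (S835, F1291). Machine vertices: (206.42,108.99) → (148.84,115.97). Open path.

(Gcodetools for Inkscape — laser output)
G21
G90
G0 X77.35 Y178.69
M4 S835
G1 X102.74 Y178.69 F1291
G1 X102.74 Y94.94
G1 X77.35 Y94.94
G1 X77.35 Y178.69
G0 X206.31 Y27.26
M4 S835
G1 X203.78 Y31.92 F1291
G1 X198.63 Y34.42
G1 X190.88 Y34.78
G1 X180.52 Y32.99
G1 X167.56 Y29.05
G1 X151.98 Y22.96
G0 X206.42 Y108.99
M4 S835
G1 X148.84 Y115.97 F1291
M5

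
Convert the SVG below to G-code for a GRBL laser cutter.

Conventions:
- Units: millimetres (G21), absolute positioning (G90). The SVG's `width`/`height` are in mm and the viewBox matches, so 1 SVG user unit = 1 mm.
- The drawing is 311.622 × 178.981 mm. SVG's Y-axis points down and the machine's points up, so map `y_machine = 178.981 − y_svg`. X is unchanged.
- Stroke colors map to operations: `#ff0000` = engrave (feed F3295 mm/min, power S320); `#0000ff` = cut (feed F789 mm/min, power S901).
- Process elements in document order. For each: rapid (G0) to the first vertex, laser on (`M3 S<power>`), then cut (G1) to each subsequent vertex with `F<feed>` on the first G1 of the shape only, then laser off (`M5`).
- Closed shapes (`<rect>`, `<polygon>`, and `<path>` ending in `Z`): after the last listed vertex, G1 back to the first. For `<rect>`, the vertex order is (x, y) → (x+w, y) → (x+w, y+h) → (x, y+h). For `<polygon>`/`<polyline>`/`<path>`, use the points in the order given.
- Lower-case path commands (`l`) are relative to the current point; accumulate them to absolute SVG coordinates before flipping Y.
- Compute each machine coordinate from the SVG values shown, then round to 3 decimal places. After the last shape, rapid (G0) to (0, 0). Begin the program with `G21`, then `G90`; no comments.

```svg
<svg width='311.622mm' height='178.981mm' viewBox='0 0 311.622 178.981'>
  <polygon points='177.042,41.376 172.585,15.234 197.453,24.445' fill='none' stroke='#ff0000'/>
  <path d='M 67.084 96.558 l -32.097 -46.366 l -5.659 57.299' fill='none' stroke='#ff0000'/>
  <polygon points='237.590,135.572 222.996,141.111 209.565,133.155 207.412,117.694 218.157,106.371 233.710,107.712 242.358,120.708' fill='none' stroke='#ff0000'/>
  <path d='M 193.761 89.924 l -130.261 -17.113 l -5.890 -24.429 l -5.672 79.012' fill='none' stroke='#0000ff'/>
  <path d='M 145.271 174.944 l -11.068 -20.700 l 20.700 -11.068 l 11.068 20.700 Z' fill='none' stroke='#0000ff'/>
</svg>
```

G21
G90
G0 X177.042 Y137.605
M3 S320
G1 X172.585 Y163.747 F3295
G1 X197.453 Y154.536
G1 X177.042 Y137.605
M5
G0 X67.084 Y82.423
M3 S320
G1 X34.987 Y128.789 F3295
G1 X29.328 Y71.490
M5
G0 X237.590 Y43.409
M3 S320
G1 X222.996 Y37.870 F3295
G1 X209.565 Y45.826
G1 X207.412 Y61.287
G1 X218.157 Y72.610
G1 X233.710 Y71.269
G1 X242.358 Y58.273
G1 X237.590 Y43.409
M5
G0 X193.761 Y89.057
M3 S901
G1 X63.500 Y106.170 F789
G1 X57.610 Y130.599
G1 X51.938 Y51.587
M5
G0 X145.271 Y4.037
M3 S901
G1 X134.203 Y24.737 F789
G1 X154.903 Y35.805
G1 X165.971 Y15.105
G1 X145.271 Y4.037
M5
G0 X0.000 Y0.000

Since the viewBox matches the mm dimensions, user units are millimetres directly. The only transform is the Y-flip y_m = 178.981 − y_svg.

Shape 1 is a regular polygon drawn with `<polygon>`. Its stroke #ff0000 means engrave at S320, F3295. After flipping Y the toolpath is (177.042,137.605) → (172.585,163.747) → (197.453,154.536) → (177.042,137.605), returning to the start.

Shape 2 is a open polyline drawn with `<path>`. Its stroke #ff0000 means engrave at S320, F3295. After flipping Y the toolpath is (67.084,82.423) → (34.987,128.789) → (29.328,71.490).

Shape 3 is a regular polygon drawn with `<polygon>`. Its stroke #ff0000 means engrave at S320, F3295. After flipping Y the toolpath is (237.590,43.409) → (222.996,37.870) → (209.565,45.826) → (207.412,61.287) → (218.157,72.610) → (233.710,71.269) → (242.358,58.273) → (237.590,43.409), returning to the start.

Shape 4 is a open polyline drawn with `<path>`. Its stroke #0000ff means cut at S901, F789. After flipping Y the toolpath is (193.761,89.057) → (63.500,106.170) → (57.610,130.599) → (51.938,51.587).

Shape 5 is a regular polygon drawn with `<path>`. Its stroke #0000ff means cut at S901, F789. After flipping Y the toolpath is (145.271,4.037) → (134.203,24.737) → (154.903,35.805) → (165.971,15.105) → (145.271,4.037), returning to the start.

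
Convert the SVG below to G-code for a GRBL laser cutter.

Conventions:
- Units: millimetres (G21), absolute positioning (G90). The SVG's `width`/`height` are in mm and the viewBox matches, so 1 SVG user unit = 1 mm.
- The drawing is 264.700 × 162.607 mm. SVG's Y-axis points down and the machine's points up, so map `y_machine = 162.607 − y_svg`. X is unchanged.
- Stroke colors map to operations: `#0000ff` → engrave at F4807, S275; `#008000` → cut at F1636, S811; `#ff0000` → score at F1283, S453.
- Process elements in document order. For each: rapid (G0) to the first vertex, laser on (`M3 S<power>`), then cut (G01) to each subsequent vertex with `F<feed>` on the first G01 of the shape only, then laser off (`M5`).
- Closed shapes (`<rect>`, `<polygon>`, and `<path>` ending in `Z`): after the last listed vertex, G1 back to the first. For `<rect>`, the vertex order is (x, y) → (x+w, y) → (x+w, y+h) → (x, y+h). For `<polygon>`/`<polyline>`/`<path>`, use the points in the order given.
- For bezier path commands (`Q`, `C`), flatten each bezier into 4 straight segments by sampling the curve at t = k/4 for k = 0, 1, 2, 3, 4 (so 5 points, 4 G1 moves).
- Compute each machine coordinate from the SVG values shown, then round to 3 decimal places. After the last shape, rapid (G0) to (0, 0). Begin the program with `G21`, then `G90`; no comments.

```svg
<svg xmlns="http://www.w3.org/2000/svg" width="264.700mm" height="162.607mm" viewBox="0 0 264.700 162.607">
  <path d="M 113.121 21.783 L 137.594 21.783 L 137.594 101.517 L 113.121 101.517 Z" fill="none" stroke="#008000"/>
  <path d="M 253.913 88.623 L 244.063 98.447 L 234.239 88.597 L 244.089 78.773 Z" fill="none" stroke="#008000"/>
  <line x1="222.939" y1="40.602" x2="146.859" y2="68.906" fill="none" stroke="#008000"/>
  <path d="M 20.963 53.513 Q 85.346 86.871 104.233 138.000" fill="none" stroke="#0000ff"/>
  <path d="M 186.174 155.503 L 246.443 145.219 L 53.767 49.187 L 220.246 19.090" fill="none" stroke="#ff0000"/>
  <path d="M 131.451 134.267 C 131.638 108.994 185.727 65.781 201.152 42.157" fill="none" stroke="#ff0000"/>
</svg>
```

G21
G90
G0 X113.121 Y140.824
M3 S811
G01 X137.594 Y140.824 F1636
G01 X137.594 Y61.090
G01 X113.121 Y61.090
G01 X113.121 Y140.824
M5
G0 X253.913 Y73.984
M3 S811
G01 X244.063 Y64.160 F1636
G01 X234.239 Y74.010
G01 X244.089 Y83.834
G01 X253.913 Y73.984
M5
G0 X222.939 Y122.005
M3 S811
G01 X146.859 Y93.701 F1636
M5
G0 X20.963 Y109.094
M3 S275
G01 X50.311 Y91.304 F4807
G01 X73.972 Y71.293
G01 X91.946 Y49.061
G01 X104.233 Y24.607
M5
G0 X186.174 Y7.104
M3 S453
G01 X246.443 Y17.388 F1283
G01 X53.767 Y113.420
G01 X220.246 Y143.517
M5
G0 X131.451 Y28.340
M3 S453
G01 X140.252 Y50.072 F1283
G01 X160.587 Y75.013
G01 X183.780 Y99.645
G01 X201.152 Y120.450
M5
G0 X0.000 Y0.000

Since the viewBox matches the mm dimensions, user units are millimetres directly. The only transform is the Y-flip y_m = 162.607 − y_svg.

Shape 1 is a rectangle drawn with `<path>`. Its stroke #008000 means cut at S811, F1636. After flipping Y the toolpath is (113.121,140.824) → (137.594,140.824) → (137.594,61.090) → (113.121,61.090) → (113.121,140.824), returning to the start.

Shape 2 is a regular polygon drawn with `<path>`. Its stroke #008000 means cut at S811, F1636. After flipping Y the toolpath is (253.913,73.984) → (244.063,64.160) → (234.239,74.010) → (244.089,83.834) → (253.913,73.984), returning to the start.

Shape 3 is a line segment drawn with `<line>`. Its stroke #008000 means cut at S811, F1636. After flipping Y the toolpath is (222.939,122.005) → (146.859,93.701).

Shape 4 is a quadratic bezier drawn with `<path>`. Its stroke #0000ff means engrave at S275, F4807. After flipping Y the toolpath is (20.963,109.094) → (50.311,91.304) → (73.972,71.293) → (91.946,49.061) → (104.233,24.607).

Shape 5 is a open polyline drawn with `<path>`. Its stroke #ff0000 means score at S453, F1283. After flipping Y the toolpath is (186.174,7.104) → (246.443,17.388) → (53.767,113.420) → (220.246,143.517).

Shape 6 is a cubic bezier drawn with `<path>`. Its stroke #ff0000 means score at S453, F1283. After flipping Y the toolpath is (131.451,28.340) → (140.252,50.072) → (160.587,75.013) → (183.780,99.645) → (201.152,120.450).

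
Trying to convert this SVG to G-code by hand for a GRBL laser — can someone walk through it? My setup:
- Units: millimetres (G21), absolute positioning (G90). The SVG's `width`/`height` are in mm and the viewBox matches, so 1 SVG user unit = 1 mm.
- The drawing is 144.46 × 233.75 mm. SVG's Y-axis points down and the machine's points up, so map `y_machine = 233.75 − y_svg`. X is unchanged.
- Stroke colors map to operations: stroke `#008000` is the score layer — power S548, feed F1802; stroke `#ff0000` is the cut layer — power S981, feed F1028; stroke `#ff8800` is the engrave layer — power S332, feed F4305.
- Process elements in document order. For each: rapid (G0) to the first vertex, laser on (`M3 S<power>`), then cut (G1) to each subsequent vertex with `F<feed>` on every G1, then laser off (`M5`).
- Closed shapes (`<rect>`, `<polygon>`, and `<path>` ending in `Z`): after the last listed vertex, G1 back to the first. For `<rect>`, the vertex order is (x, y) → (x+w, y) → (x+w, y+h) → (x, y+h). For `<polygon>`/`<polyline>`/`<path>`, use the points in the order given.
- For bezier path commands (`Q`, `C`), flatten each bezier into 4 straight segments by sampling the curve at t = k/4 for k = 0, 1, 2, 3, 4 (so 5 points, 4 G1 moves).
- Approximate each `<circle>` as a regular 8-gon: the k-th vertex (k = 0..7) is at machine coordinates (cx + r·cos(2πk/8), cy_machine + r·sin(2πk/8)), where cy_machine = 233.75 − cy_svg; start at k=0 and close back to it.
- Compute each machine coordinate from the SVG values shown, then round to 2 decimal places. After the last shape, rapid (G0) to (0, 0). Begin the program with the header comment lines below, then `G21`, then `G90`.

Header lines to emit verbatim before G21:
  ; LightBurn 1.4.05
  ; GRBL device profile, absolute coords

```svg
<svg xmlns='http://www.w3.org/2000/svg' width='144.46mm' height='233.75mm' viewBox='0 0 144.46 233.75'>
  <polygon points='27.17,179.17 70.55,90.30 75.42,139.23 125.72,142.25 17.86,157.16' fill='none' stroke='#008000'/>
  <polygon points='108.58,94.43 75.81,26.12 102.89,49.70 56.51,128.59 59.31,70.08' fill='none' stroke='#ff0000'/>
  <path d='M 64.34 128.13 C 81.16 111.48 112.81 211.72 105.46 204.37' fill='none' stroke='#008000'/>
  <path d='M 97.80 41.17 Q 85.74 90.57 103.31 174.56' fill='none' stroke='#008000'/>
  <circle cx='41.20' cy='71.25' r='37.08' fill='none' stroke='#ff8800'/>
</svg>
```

; LightBurn 1.4.05
; GRBL device profile, absolute coords
G21
G90
G0 X27.17 Y54.58
M3 S548
G1 X70.55 Y143.45 F1802
G1 X75.42 Y94.52 F1802
G1 X125.72 Y91.50 F1802
G1 X17.86 Y76.59 F1802
G1 X27.17 Y54.58 F1802
M5
G0 X108.58 Y139.32
M3 S981
G1 X75.81 Y207.63 F1028
G1 X102.89 Y184.05 F1028
G1 X56.51 Y105.16 F1028
G1 X59.31 Y163.67 F1028
G1 X108.58 Y139.32 F1028
M5
G0 X64.34 Y105.62
M3 S548
G1 X78.89 Y99.70 F1802
G1 X93.96 Y70.99 F1802
G1 X104.50 Y40.53 F1802
G1 X105.46 Y29.38 F1802
M5
G0 X97.80 Y192.58
M3 S548
G1 X93.62 Y165.72 F1802
G1 X93.15 Y134.53 F1802
G1 X96.38 Y99.02 F1802
G1 X103.31 Y59.19 F1802
M5
G0 X78.28 Y162.50
M3 S332
G1 X67.42 Y188.72 F4305
G1 X41.20 Y199.58 F4305
G1 X14.98 Y188.72 F4305
G1 X4.12 Y162.50 F4305
G1 X14.98 Y136.28 F4305
G1 X41.20 Y125.42 F4305
G1 X67.42 Y136.28 F4305
G1 X78.28 Y162.50 F4305
M5
G0 X0.00 Y0.00

1 u = 1 mm; y_m = 233.75 − y.

[1] `<polygon>` closed polygon, #008000→score S548 F1802: (27.17,54.58) → (70.55,143.45) → (75.42,94.52) → (125.72,91.50) → (17.86,76.59) → (27.17,54.58) (closed)

[2] `<polygon>` closed polygon, #ff0000→cut S981 F1028: (108.58,139.32) → (75.81,207.63) → (102.89,184.05) → (56.51,105.16) → (59.31,163.67) → (108.58,139.32) (closed)

[3] `<path>` cubic bezier, #008000→score S548 F1802: (64.34,105.62) → (78.89,99.70) → (93.96,70.99) → (104.50,40.53) → (105.46,29.38)

[4] `<path>` quadratic bezier, #008000→score S548 F1802: (97.80,192.58) → (93.62,165.72) → (93.15,134.53) → (96.38,99.02) → (103.31,59.19)

[5] `<circle>` circle, #ff8800→engrave S332 F4305: (78.28,162.50) → (67.42,188.72) → (41.20,199.58) → (14.98,188.72) → (4.12,162.50) → (14.98,136.28) → (41.20,125.42) → (67.42,136.28) → (78.28,162.50) (closed)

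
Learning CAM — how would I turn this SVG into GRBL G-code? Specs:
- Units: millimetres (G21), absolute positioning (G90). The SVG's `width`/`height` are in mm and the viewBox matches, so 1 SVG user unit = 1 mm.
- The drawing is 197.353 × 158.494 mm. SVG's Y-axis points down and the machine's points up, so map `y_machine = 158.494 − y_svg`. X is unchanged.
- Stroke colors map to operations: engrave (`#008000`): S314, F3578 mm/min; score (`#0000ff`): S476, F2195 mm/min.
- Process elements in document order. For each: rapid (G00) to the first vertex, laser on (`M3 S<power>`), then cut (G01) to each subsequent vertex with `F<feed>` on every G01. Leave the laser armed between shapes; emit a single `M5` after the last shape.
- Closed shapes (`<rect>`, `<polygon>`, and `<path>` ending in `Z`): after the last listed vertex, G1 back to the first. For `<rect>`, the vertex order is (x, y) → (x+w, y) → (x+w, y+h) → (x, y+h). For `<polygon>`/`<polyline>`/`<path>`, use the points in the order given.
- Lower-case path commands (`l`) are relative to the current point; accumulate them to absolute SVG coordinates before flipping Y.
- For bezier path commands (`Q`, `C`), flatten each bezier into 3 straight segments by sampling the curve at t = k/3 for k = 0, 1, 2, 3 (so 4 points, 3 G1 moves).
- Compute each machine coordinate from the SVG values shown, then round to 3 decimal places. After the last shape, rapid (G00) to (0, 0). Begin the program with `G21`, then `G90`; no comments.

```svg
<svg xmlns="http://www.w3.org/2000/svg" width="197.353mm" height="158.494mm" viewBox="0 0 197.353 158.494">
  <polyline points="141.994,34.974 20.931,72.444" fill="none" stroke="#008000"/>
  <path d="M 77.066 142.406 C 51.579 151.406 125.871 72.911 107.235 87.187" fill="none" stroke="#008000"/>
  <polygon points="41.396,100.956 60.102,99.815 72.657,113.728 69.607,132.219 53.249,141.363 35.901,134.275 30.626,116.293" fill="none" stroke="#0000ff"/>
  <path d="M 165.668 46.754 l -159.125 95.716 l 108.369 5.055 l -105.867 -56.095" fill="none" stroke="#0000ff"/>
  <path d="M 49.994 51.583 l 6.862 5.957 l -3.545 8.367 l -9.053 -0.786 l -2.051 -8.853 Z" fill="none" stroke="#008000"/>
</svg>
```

Since the viewBox matches the mm dimensions, user units are millimetres directly. The only transform is the Y-flip y_m = 158.494 − y_svg.

Shape 1 is a line segment drawn with `<polyline>`. Its stroke #008000 means engrave at S314, F3578. After flipping Y the toolpath is (141.994,123.520) → (20.931,86.050).

Shape 2 is a cubic bezier drawn with `<path>`. Its stroke #008000 means engrave at S314, F3578. After flipping Y the toolpath is (77.066,16.088) → (77.701,29.576) → (102.032,61.336) → (107.235,71.307).

Shape 3 is a regular polygon drawn with `<polygon>`. Its stroke #0000ff means score at S476, F2195. After flipping Y the toolpath is (41.396,57.538) → (60.102,58.679) → (72.657,44.766) → (69.607,26.275) → (53.249,17.131) → (35.901,24.219) → (30.626,42.201) → (41.396,57.538), returning to the start.

Shape 4 is a open polyline drawn with `<path>`. Its stroke #0000ff means score at S476, F2195. After flipping Y the toolpath is (165.668,111.740) → (6.543,16.024) → (114.912,10.969) → (9.045,67.064).

Shape 5 is a regular polygon drawn with `<path>`. Its stroke #008000 means engrave at S314, F3578. After flipping Y the toolpath is (49.994,106.911) → (56.856,100.954) → (53.311,92.587) → (44.258,93.373) → (42.207,102.226) → (49.994,106.911), returning to the start.

G21
G90
G00 X141.994 Y123.520
M3 S314
G01 X20.931 Y86.050 F3578
G00 X77.066 Y16.088
M3 S314
G01 X77.701 Y29.576 F3578
G01 X102.032 Y61.336 F3578
G01 X107.235 Y71.307 F3578
G00 X41.396 Y57.538
M3 S476
G01 X60.102 Y58.679 F2195
G01 X72.657 Y44.766 F2195
G01 X69.607 Y26.275 F2195
G01 X53.249 Y17.131 F2195
G01 X35.901 Y24.219 F2195
G01 X30.626 Y42.201 F2195
G01 X41.396 Y57.538 F2195
G00 X165.668 Y111.740
M3 S476
G01 X6.543 Y16.024 F2195
G01 X114.912 Y10.969 F2195
G01 X9.045 Y67.064 F2195
G00 X49.994 Y106.911
M3 S314
G01 X56.856 Y100.954 F3578
G01 X53.311 Y92.587 F3578
G01 X44.258 Y93.373 F3578
G01 X42.207 Y102.226 F3578
G01 X49.994 Y106.911 F3578
M5
G00 X0.000 Y0.000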